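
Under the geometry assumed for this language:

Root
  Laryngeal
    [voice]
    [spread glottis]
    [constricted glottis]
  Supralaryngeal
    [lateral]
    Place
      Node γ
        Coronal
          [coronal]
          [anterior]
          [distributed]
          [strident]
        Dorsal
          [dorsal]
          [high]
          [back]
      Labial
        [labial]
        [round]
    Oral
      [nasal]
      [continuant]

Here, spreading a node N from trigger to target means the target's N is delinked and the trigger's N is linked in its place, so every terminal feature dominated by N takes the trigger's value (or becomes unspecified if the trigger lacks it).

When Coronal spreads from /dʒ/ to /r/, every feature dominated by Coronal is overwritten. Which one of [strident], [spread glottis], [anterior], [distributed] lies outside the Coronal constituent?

The terminals dominated by Coronal are [coronal], [anterior], [distributed], [strident].
Spreading Coronal replaces [anterior], [distributed], [strident] with the trigger's values, since each sits inside the Coronal constituent.
[spread glottis] is not within the Coronal subtree (it hangs from Laryngeal), so /r/'s [spread glottis] value survives.

[spread glottis]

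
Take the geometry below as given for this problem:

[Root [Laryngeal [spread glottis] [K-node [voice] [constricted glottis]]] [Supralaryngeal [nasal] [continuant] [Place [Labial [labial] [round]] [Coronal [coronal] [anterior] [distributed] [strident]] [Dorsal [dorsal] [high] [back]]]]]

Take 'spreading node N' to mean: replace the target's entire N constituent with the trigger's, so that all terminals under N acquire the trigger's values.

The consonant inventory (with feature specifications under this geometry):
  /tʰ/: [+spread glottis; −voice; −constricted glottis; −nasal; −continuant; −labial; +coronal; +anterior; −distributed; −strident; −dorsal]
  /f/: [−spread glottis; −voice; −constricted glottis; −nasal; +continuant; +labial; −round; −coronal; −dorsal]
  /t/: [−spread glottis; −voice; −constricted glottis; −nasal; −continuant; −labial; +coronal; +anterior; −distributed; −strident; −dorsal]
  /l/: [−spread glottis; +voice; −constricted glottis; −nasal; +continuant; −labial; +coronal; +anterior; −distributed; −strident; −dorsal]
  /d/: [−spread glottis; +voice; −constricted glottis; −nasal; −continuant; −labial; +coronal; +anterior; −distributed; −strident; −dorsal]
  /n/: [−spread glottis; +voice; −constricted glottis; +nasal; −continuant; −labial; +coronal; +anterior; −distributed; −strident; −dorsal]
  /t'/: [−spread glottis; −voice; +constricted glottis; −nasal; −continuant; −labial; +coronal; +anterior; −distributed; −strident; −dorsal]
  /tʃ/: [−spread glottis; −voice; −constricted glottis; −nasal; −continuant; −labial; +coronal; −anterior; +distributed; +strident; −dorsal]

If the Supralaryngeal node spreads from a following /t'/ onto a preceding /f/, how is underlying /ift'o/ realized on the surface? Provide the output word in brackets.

The Supralaryngeal node dominates the terminals [nasal], [continuant], [labial], [round], [coronal], [anterior], [distributed], [strident], [dorsal], [high], [back].
Spreading Supralaryngeal from /t'/ onto /f/ replaces those values with /t'/'s: [−nasal], [−continuant], [−labial], [+coronal], [+anterior], [−distributed], [−strident], [−dorsal]. Features outside Supralaryngeal ([spread glottis], [voice], [constricted glottis]) stay as in /f/.
Among the inventory, only /t/ has exactly this specification, giving the surface form [itt'o].

[itt'o]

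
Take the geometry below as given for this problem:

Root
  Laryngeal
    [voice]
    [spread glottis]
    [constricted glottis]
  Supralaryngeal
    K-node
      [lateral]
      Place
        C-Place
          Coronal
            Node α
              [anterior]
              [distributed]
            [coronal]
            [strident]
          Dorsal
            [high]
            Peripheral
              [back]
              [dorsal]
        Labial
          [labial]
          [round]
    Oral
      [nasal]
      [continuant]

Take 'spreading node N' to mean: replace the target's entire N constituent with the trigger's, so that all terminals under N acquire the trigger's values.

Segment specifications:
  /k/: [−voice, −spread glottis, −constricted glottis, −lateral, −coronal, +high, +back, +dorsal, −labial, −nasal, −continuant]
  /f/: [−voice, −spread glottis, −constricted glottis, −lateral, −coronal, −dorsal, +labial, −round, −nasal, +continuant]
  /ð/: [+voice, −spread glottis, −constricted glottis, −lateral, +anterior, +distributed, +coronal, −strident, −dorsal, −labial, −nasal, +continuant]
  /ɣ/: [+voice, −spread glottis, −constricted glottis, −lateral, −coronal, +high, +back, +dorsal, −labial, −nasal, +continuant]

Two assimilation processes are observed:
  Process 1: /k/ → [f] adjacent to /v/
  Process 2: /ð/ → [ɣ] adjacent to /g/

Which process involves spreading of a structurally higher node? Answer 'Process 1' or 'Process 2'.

Process 1: the features that change are [continuant], [labial], [round], [dorsal], [high], [back]; the minimal node is Supralaryngeal (depth 1).
Process 2: the features that change are [coronal], [anterior], [distributed], [strident], [dorsal], [high], [back]; the minimal node is C-Place (depth 4).
Supralaryngeal (depth 1) sits above C-Place (depth 4), making Process 1 the one with the higher spreading node.

Process 1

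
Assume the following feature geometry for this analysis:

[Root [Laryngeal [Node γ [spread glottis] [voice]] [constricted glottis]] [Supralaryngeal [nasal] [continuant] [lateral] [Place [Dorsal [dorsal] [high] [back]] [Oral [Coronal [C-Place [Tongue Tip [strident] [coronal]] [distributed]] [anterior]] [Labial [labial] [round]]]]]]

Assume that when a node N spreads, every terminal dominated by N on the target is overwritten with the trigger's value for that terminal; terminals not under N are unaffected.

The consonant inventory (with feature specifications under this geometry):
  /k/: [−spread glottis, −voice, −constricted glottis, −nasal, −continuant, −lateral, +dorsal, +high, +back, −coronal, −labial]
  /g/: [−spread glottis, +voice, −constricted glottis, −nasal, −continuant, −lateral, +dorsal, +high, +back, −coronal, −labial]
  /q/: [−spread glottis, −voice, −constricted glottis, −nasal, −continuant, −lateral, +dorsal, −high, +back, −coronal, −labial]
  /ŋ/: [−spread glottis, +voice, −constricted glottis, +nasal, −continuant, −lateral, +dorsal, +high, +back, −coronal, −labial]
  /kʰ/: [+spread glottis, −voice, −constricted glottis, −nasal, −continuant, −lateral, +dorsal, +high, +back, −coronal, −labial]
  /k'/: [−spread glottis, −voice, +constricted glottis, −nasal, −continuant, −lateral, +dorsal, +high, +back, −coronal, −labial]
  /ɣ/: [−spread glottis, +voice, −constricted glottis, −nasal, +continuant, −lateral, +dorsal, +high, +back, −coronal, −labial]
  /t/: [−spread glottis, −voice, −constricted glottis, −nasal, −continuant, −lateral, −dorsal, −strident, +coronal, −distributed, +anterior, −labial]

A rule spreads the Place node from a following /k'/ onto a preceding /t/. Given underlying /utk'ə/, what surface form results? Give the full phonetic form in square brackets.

[ukk'ə]

The Place node dominates the terminals [dorsal], [high], [back], [strident], [coronal], [distributed], [anterior], [labial], [round].
The target acquires /k'/'s values for everything under Place — [+dorsal], [+high], [+back], [−coronal], [−labial] — while keeping its own [spread glottis], [voice], [constricted glottis], ….
Among the inventory, only /k/ has exactly this specification, giving the surface form [ukk'ə].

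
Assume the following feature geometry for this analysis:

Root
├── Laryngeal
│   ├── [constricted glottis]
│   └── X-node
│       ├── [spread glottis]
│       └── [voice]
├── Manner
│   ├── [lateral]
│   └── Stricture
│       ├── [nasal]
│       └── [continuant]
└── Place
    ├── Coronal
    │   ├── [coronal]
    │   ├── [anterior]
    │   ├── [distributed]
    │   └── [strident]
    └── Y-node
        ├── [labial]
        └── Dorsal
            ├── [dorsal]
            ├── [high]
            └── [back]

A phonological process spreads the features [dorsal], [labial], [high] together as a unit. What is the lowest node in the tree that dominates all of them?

Y-node

[dorsal]: Root ▹ Place ▹ Y-node ▹ Dorsal ▹ [dorsal].
[labial]: Root ▹ Place ▹ Y-node ▹ [labial].
[high]: Root ▹ Place ▹ Y-node ▹ Dorsal ▹ [high].
Y-node is the lowest common ancestor — every listed feature sits under it, and no single subconstituent of Y-node covers them all.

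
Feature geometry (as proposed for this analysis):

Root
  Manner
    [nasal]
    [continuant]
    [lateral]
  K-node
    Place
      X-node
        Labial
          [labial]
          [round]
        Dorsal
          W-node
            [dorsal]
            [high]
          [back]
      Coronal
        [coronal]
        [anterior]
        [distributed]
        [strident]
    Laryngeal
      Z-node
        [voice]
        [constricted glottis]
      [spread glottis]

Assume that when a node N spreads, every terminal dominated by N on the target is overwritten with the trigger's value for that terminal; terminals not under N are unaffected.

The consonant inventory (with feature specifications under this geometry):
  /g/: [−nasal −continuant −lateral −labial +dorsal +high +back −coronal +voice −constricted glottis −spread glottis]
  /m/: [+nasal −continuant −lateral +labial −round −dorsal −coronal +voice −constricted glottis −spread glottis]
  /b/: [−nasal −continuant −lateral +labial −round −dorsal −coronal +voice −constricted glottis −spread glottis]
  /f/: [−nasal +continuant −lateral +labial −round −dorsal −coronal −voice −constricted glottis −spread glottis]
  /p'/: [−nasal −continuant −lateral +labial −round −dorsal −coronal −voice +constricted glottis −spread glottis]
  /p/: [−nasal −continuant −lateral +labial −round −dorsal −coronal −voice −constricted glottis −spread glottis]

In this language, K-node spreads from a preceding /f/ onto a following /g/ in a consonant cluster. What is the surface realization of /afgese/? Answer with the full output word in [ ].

The K-node node dominates the terminals [labial], [round], [dorsal], [high], [back], [coronal], [anterior], [distributed], [strident], [voice], [constricted glottis], [spread glottis].
After delinking /g/'s K-node and linking /f/'s, the affected terminals become [+labial], [−round], [−dorsal], [−coronal], [−voice], [−constricted glottis], [−spread glottis]; [nasal], [continuant], [lateral] (outside K-node) are retained from /g/.
The resulting bundle matches /p/ in the inventory; substituting it for /g/ gives [afpese].

[afpese]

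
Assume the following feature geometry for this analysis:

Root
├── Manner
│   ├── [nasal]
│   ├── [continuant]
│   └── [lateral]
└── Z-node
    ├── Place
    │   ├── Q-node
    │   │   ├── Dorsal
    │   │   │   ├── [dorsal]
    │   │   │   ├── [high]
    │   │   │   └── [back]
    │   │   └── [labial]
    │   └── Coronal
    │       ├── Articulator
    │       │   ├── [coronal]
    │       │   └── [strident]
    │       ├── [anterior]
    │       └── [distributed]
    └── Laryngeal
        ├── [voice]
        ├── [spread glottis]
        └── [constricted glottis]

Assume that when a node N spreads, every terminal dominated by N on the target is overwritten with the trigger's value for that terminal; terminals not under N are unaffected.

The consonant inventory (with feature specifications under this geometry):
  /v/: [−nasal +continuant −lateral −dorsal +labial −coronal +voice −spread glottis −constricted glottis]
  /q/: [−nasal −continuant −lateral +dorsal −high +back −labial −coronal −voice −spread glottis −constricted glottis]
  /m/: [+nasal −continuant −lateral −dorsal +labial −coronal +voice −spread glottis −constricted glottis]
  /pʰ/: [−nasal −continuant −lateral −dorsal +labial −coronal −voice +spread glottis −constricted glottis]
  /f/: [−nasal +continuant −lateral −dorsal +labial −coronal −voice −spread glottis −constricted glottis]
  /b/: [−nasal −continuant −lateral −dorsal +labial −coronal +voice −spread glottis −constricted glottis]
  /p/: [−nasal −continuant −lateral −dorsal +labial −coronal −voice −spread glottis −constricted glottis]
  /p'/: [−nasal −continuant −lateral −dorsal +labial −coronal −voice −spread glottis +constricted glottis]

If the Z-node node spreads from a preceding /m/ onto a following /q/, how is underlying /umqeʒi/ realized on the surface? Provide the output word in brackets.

[umbeʒi]

Z-node immediately or transitively dominates [dorsal], [high], [back], [labial], [coronal], [strident], [anterior], [distributed], [voice], [spread glottis], [constricted glottis].
Spreading Z-node from /m/ onto /q/ replaces those values with /m/'s: [−dorsal], [+labial], [−coronal], [+voice], [−spread glottis], [−constricted glottis]. Features outside Z-node ([nasal], [continuant], [lateral]) stay as in /q/.
Among the inventory, only /b/ has exactly this specification, giving the surface form [umbeʒi].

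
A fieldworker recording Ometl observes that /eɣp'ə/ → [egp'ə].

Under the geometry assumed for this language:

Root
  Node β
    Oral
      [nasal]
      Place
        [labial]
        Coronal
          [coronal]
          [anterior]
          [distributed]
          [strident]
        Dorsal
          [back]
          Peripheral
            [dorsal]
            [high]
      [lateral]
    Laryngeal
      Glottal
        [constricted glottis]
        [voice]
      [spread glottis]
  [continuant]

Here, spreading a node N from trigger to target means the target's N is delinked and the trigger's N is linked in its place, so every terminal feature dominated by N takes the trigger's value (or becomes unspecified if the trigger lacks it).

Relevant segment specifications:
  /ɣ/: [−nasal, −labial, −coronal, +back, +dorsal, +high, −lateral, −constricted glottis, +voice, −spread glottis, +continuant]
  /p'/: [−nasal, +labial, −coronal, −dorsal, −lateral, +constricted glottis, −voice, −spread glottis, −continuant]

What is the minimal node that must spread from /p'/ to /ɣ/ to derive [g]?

Feature comparison: [continuant] differs between /ɣ/ and [g]; the remaining terminals match.
Only a single terminal changes, and /p'/ supplies the new value, so [continuant] itself is the minimal spreading constituent.
Since [constricted glottis], [voice] are preserved even though /p'/ disagrees there, no node above [continuant] spread.

[continuant]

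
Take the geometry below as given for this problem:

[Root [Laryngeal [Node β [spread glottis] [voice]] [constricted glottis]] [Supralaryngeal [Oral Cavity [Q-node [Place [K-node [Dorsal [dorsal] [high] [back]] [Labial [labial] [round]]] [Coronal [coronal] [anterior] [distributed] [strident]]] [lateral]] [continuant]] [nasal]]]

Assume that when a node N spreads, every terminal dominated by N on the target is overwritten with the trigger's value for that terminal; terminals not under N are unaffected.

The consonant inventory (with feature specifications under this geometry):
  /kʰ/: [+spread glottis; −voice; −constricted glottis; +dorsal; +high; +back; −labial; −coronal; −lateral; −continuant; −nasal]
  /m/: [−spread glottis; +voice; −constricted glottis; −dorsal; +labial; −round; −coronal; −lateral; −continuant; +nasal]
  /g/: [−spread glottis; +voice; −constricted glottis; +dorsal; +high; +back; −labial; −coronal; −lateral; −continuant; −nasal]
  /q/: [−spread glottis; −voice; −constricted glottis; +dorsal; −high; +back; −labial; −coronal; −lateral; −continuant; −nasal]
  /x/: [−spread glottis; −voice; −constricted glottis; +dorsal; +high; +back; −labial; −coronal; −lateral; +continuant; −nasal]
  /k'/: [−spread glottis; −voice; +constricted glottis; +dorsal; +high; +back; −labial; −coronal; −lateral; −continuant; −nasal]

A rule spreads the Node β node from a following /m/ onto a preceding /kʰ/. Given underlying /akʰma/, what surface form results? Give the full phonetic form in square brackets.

[agma]

Node β immediately or transitively dominates [spread glottis], [voice].
After delinking /kʰ/'s Node β and linking /m/'s, the affected terminals become [−spread glottis], [+voice]; [constricted glottis], [dorsal], [high], … (outside Node β) are retained from /kʰ/.
This feature bundle is that of [g], so /akʰma/ surfaces as [agma].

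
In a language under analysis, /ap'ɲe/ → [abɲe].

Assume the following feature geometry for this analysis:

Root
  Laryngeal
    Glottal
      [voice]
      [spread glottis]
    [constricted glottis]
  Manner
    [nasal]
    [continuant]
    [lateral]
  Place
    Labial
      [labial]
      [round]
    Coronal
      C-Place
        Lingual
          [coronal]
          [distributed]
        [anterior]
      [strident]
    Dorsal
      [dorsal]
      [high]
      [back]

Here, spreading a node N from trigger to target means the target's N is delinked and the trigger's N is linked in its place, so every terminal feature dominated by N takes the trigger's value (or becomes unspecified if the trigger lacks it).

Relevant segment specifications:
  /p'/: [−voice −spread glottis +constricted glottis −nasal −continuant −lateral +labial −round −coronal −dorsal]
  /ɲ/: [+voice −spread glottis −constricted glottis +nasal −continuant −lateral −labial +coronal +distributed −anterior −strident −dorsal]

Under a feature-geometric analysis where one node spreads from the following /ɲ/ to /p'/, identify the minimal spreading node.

Feature comparison: [voice], [constricted glottis] differ between /p'/ and [b]; the remaining terminals match.
Tracing each changed feature up the tree, the paths first meet at Laryngeal; any lower node misses at least one of them.
Delinking /p'/'s Laryngeal and associating /ɲ/'s Laryngeal gives precisely the feature bundle of [b].
Since [coronal], [nasal] are preserved even though /ɲ/ disagrees there, no node above Laryngeal spread.

Laryngeal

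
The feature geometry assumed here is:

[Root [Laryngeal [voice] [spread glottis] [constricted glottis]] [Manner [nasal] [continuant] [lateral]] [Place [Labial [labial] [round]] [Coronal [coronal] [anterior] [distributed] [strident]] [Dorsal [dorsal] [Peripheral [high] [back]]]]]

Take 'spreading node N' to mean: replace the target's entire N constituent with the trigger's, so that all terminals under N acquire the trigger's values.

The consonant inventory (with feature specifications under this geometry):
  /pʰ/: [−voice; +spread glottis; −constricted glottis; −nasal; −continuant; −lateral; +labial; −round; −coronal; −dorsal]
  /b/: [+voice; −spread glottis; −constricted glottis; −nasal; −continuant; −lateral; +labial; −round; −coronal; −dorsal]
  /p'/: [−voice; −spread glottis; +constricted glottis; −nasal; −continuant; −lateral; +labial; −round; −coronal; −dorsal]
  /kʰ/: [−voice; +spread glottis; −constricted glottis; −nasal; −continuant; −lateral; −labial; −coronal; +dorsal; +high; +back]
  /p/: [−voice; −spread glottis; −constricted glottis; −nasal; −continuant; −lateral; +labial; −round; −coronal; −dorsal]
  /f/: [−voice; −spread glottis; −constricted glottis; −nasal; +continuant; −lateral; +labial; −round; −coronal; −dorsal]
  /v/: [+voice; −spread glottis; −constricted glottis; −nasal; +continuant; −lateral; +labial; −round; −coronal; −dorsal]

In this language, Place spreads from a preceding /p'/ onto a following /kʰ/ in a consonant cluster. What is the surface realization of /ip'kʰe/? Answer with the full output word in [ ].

[ip'pʰe]

The Place node dominates the terminals [labial], [round], [coronal], [anterior], [distributed], [strident], [dorsal], [high], [back].
Spreading Place from /p'/ onto /kʰ/ replaces those values with /p'/'s: [+labial], [−round], [−coronal], [−dorsal]. Features outside Place ([voice], [spread glottis], [constricted glottis], …) stay as in /kʰ/.
The resulting bundle matches /pʰ/ in the inventory; substituting it for /kʰ/ gives [ip'pʰe].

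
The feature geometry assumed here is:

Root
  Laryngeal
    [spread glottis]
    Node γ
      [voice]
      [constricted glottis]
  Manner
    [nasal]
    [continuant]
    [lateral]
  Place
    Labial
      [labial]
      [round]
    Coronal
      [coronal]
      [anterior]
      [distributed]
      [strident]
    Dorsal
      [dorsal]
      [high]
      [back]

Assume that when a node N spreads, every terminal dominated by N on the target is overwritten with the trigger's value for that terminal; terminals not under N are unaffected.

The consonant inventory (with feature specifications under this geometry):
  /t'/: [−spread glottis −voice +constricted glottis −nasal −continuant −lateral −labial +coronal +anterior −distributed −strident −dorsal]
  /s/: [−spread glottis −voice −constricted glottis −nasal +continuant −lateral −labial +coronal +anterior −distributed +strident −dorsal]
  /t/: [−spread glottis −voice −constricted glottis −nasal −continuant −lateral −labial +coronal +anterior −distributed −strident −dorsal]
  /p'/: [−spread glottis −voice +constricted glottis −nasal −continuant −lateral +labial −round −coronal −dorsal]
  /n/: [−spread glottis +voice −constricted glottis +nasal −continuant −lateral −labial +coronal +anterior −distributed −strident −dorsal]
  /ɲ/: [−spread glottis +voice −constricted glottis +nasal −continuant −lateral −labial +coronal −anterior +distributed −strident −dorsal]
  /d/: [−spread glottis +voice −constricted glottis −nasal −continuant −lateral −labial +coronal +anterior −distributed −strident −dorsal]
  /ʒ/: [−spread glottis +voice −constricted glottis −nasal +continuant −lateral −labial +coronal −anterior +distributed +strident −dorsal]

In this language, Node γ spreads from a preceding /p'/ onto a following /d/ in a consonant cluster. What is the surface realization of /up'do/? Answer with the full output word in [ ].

Node γ immediately or transitively dominates [voice], [constricted glottis].
Spreading Node γ from /p'/ onto /d/ replaces those values with /p'/'s: [−voice], [+constricted glottis]. Features outside Node γ ([spread glottis], [nasal], [continuant], …) stay as in /d/.
This feature bundle is that of [t'], so /up'do/ surfaces as [up't'o].

[up't'o]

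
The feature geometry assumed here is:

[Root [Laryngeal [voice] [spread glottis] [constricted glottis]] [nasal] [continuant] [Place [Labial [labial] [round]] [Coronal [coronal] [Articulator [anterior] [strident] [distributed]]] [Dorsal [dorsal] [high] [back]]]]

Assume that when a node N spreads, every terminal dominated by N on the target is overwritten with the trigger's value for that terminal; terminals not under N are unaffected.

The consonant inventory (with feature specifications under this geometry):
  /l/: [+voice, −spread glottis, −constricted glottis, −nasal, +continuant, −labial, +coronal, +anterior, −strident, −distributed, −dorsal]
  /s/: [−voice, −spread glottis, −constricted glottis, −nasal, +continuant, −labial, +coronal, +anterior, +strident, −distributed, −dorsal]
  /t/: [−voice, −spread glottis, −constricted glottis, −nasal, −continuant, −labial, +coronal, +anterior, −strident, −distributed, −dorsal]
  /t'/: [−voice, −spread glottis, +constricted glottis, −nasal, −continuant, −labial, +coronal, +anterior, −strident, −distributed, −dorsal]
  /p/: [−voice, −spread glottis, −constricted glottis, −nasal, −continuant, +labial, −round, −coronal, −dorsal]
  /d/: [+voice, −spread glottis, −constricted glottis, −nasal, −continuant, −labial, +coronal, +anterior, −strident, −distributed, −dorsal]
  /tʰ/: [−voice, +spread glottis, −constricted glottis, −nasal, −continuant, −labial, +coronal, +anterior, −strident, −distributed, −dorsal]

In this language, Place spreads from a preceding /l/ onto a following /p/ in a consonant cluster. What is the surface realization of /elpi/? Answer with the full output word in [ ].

[elti]

Place immediately or transitively dominates [labial], [round], [coronal], [anterior], [strident], [distributed], [dorsal], [high], [back].
Spreading Place from /l/ onto /p/ replaces those values with /l/'s: [−labial], [+coronal], [+anterior], [−strident], [−distributed], [−dorsal]. Features outside Place ([voice], [spread glottis], [constricted glottis], …) stay as in /p/.
Among the inventory, only /t/ has exactly this specification, giving the surface form [elti].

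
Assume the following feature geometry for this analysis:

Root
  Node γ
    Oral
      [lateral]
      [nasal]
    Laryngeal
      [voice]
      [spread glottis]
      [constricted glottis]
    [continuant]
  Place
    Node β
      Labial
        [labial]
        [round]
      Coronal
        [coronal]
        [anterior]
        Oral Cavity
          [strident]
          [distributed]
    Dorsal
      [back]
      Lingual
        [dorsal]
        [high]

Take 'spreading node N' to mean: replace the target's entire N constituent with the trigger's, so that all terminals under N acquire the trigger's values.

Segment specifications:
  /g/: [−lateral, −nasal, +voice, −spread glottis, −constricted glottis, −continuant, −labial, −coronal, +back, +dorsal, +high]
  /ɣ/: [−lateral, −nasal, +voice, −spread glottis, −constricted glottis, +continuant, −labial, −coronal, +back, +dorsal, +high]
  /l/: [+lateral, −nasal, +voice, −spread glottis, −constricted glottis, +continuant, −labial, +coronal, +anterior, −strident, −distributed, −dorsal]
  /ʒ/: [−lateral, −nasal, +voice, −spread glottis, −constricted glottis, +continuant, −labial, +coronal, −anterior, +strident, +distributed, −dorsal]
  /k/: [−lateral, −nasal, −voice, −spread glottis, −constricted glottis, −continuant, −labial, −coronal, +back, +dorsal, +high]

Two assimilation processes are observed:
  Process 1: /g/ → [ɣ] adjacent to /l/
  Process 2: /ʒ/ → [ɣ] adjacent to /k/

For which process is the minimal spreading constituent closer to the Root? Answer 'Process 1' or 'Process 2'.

Process 2

Process 1 alters [continuant]; the lowest dominating node is [continuant] (depth 2 from Root).
Process 2 alters [coronal], [anterior], [distributed], [strident], [dorsal], [high], [back]; the lowest common ancestor is Place (depth 1 from Root).
Place (depth 1) sits above [continuant] (depth 2), making Process 2 the one with the higher spreading node.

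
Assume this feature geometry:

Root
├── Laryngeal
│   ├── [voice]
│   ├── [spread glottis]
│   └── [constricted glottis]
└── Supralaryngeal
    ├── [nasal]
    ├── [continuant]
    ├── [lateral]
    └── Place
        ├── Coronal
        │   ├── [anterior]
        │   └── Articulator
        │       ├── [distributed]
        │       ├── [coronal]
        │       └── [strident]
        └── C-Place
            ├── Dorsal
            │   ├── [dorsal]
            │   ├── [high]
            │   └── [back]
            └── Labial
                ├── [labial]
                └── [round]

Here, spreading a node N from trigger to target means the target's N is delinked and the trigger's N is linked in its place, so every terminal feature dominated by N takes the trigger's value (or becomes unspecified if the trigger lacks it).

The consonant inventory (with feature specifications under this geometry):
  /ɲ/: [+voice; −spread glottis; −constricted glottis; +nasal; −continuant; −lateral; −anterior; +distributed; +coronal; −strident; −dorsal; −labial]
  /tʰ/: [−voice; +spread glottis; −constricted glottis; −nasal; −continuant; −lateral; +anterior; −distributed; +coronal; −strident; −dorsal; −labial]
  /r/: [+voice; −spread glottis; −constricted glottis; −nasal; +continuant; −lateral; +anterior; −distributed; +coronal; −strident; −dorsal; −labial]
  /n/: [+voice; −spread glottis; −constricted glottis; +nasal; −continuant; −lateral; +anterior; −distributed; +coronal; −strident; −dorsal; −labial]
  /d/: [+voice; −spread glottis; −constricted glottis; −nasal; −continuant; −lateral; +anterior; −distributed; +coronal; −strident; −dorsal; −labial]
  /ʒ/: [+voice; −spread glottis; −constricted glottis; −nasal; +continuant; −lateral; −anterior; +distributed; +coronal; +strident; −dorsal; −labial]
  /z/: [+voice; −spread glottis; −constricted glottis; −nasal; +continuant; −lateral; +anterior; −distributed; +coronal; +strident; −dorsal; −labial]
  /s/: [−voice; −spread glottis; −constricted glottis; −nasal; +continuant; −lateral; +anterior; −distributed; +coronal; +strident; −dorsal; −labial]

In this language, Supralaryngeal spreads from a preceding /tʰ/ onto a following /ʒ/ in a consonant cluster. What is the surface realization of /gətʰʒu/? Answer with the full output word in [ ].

Supralaryngeal immediately or transitively dominates [nasal], [continuant], [lateral], [anterior], [distributed], [coronal], [strident], [dorsal], [high], [back], [labial], [round].
The target acquires /tʰ/'s values for everything under Supralaryngeal — [−nasal], [−continuant], [−lateral], [+anterior], [−distributed], [+coronal], [−strident], [−dorsal], [−labial] — while keeping its own [voice], [spread glottis], [constricted glottis].
This feature bundle is that of [d], so /gətʰʒu/ surfaces as [gətʰdu].

[gətʰdu]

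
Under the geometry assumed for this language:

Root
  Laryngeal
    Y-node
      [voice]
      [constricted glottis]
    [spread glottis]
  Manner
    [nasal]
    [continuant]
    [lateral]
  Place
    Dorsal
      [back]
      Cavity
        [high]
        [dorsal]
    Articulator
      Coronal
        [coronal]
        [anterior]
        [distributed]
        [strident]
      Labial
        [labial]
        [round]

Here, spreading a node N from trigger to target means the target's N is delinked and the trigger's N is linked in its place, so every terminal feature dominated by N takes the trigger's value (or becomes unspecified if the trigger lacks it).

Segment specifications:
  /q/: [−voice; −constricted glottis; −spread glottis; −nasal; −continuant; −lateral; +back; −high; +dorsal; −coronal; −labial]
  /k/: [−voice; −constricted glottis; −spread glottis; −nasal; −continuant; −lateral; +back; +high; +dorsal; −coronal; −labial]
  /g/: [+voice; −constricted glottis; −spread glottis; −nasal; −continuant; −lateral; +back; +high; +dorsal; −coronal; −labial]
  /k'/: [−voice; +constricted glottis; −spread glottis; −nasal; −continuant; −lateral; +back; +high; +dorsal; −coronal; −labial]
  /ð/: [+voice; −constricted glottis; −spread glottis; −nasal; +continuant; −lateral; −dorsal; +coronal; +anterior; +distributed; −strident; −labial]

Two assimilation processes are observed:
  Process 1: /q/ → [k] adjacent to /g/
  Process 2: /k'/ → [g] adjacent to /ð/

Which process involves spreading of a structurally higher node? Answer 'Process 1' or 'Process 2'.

Process 2

In Process 1, [high] changes, so the minimal spreading node is [high] at depth 4.
Process 2: the features that change are [voice], [constricted glottis]; the minimal node is Y-node (depth 2).
Y-node (depth 2) sits above [high] (depth 4), making Process 2 the one with the higher spreading node.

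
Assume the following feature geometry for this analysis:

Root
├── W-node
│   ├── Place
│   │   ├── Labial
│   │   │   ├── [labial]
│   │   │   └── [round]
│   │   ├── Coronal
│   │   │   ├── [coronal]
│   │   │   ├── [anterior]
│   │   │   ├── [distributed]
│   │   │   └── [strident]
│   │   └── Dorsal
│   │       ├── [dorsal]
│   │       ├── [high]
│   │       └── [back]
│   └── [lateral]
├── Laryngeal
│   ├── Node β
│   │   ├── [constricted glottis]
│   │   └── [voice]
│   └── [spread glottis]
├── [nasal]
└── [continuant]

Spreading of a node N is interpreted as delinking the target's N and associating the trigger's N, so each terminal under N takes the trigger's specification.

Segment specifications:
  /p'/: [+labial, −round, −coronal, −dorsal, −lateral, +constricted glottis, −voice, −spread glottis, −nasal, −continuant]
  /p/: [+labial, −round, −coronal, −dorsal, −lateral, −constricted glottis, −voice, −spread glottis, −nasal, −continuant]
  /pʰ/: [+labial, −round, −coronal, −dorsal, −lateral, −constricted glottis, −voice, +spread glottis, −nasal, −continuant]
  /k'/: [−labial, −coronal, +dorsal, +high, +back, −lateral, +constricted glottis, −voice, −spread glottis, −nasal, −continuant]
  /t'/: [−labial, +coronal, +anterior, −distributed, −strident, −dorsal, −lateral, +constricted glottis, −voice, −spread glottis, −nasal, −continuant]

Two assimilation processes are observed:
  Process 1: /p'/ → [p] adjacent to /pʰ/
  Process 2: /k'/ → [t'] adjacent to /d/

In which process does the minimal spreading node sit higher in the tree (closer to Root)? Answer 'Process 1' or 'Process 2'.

Process 1: the feature that changes is [constricted glottis]; the minimal node is [constricted glottis] (depth 3).
Process 2: the features that change are [coronal], [anterior], [distributed], [strident], [dorsal], [high], [back]; the minimal node is Place (depth 2).
Place (depth 2) sits above [constricted glottis] (depth 3), making Process 2 the one with the higher spreading node.

Process 2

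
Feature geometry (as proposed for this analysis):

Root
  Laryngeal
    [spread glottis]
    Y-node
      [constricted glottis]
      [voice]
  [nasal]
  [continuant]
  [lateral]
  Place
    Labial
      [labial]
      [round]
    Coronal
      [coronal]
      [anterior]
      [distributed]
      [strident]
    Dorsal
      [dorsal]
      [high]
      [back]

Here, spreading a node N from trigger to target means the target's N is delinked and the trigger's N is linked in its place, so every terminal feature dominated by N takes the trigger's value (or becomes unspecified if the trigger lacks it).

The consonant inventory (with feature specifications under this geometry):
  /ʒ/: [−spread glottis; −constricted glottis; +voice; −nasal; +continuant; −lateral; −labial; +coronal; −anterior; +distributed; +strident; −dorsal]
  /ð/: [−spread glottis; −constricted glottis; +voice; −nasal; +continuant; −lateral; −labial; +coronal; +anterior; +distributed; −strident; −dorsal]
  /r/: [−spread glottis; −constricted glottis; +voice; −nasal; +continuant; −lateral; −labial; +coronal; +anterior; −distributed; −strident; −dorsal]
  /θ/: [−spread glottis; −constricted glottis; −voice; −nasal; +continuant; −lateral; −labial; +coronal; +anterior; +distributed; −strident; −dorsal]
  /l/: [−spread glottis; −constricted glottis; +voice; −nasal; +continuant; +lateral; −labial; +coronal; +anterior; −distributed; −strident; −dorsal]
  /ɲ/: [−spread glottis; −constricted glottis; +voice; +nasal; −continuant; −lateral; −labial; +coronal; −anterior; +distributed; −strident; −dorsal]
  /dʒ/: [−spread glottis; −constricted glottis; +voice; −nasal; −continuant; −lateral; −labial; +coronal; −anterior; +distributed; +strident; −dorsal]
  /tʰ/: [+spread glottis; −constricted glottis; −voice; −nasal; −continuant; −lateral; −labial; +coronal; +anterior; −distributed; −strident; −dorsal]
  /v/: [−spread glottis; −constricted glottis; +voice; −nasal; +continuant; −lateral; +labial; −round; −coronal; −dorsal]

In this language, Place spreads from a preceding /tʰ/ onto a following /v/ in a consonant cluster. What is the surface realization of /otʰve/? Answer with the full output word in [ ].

Place immediately or transitively dominates [labial], [round], [coronal], [anterior], [distributed], [strident], [dorsal], [high], [back].
Spreading Place from /tʰ/ onto /v/ replaces those values with /tʰ/'s: [−labial], [+coronal], [+anterior], [−distributed], [−strident], [−dorsal]. Features outside Place ([spread glottis], [constricted glottis], [voice], …) stay as in /v/.
This feature bundle is that of [r], so /otʰve/ surfaces as [otʰre].

[otʰre]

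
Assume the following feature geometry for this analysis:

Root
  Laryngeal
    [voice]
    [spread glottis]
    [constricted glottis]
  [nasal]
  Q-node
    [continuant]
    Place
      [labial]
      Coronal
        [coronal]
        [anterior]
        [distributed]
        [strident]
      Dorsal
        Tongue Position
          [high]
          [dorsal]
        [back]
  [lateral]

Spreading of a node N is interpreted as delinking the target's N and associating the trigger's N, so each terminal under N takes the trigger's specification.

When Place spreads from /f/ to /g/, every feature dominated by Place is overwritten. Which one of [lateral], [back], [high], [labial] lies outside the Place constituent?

[lateral]

The terminals dominated by Place are [labial], [coronal], [anterior], [distributed], [strident], [high], [dorsal], [back].
Spreading Place replaces [back], [high], [labial] with the trigger's values, since each sits inside the Place constituent.
[lateral] attaches under Root, not under Place, so /g/ retains its own value for [lateral].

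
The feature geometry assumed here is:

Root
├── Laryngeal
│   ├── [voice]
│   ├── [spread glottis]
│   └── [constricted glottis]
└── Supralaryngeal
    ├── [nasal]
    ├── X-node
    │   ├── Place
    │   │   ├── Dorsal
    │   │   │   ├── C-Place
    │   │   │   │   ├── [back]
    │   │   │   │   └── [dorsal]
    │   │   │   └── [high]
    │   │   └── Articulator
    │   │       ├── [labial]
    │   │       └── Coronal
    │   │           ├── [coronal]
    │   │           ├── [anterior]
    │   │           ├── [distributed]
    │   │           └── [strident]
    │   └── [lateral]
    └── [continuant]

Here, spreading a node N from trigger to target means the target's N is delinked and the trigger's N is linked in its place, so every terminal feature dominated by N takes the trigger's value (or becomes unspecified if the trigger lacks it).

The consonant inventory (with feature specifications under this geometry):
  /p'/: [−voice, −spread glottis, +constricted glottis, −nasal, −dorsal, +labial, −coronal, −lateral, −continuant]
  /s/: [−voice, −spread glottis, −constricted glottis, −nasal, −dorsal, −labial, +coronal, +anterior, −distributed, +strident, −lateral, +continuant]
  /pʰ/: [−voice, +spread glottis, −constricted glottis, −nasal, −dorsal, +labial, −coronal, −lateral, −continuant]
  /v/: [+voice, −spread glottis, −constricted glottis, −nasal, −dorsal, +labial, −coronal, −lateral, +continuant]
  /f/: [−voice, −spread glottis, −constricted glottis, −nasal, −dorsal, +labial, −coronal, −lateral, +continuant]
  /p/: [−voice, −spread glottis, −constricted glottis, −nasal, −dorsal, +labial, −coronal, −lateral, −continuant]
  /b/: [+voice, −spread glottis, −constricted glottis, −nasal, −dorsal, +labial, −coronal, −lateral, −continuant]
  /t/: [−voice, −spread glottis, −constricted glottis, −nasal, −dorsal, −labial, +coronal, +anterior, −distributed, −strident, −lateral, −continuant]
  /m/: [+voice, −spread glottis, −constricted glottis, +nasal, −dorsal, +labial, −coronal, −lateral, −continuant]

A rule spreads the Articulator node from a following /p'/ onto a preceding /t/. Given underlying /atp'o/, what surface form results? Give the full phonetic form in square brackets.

The Articulator node dominates the terminals [labial], [coronal], [anterior], [distributed], [strident].
Spreading Articulator from /p'/ onto /t/ replaces those values with /p'/'s: [+labial], [−coronal]. Features outside Articulator ([voice], [spread glottis], [constricted glottis], …) stay as in /t/.
Among the inventory, only /p/ has exactly this specification, giving the surface form [app'o].

[app'o]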